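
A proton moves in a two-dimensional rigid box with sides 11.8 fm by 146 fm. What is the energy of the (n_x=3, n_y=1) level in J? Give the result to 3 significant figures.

For a 2D rectangular well E = (h²/8m_p)·Σ n_i²/L_i² = (6.626×10^-34)²/(8·1.673×10^-27) · [3²/(11.8 fm)² + 1²/(146 fm)²].
Evaluating gives E = 2.12×10^-12 J.

E = 2.12×10^-12 J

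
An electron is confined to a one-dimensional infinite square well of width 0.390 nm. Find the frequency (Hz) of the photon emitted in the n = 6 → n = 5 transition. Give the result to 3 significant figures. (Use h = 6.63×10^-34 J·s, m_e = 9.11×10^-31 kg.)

E_1 = h²/(8m_eL²) = 3.965×10^-19 J and ΔE = (6² − 5²)E_1 = 4.362×10^-18 J.
f = ΔE/h = 4.362×10^-18/6.63×10^-34 = 6.58×10^15 Hz.

f = 6.58×10^15 Hz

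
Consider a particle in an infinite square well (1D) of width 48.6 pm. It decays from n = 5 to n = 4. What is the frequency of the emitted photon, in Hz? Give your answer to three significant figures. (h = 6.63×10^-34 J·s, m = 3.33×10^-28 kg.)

E_1 = h²/(8mL²) = 6.986×10^-20 J and ΔE = (5² − 4²)E_1 = 6.287×10^-19 J.
f = ΔE/h = 6.287×10^-19/6.63×10^-34 = 9.48×10^14 Hz.

f = 9.48×10^14 Hz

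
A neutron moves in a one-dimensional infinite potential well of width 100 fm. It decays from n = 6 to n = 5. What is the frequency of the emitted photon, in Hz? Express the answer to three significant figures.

E_1 = h²/(8m_nL²) = 3.276×10^-15 J and ΔE = (6² − 5²)E_1 = 3.604×10^-14 J.
f = ΔE/h = 3.604×10^-14/6.626×10^-34 = 5.44×10^19 Hz.

f = 5.44×10^19 Hz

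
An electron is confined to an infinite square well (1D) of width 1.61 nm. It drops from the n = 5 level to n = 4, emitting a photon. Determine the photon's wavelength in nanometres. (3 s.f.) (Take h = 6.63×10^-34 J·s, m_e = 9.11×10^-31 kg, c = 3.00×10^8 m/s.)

λ = 950 nm

E_1 = h²/(8m_eL²) = 2.327×10^-20 J, so ΔE = (5² − 4²)E_1 = 2.094×10^-19 J.
λ = hc/ΔE = (6.63×10^-34·3.00×10^8)/2.094×10^-19 = 9.50×10^-7 m = 950 nm.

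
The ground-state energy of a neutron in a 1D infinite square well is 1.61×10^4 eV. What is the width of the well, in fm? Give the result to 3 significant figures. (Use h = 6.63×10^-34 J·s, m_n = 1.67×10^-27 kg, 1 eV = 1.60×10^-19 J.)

From E_n = n²h²/(8m_nL²), L = n·h/√(8m_nE_n).
E_1 = 1.61×10^4 eV = 2.576×10^-15 J, so L = 1·6.63×10^-34/√(8·1.67×10^-27·2.576×10^-15) = 1.13×10^-13 m = 113 fm.

L = 113 fm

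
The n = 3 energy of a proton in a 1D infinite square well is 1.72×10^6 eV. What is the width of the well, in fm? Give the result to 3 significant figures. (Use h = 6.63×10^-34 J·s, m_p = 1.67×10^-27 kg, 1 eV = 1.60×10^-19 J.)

L = 32.8 fm

From E_n = n²h²/(8m_pL²), L = n·h/√(8m_pE_n).
E_3 = 1.72×10^6 eV = 2.752×10^-13 J, so L = 3·6.63×10^-34/√(8·1.67×10^-27·2.752×10^-13) = 3.28×10^-14 m = 32.8 fm.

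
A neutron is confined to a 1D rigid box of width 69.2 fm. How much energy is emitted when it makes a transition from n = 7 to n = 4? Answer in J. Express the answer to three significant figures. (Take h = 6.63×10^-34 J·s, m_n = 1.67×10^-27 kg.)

E_1 = h²/(8m_nL²) = 6.871×10^-15 J.
|ΔE| = |7² − 4²|·E_1 = 33·6.871×10^-15 J = 2.27×10^-13 J.

|ΔE| = 2.27×10^-13 J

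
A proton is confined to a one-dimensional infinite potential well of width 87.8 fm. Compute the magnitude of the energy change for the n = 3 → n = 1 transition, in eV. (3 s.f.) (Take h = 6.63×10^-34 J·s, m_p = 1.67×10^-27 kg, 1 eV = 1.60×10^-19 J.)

|ΔE| = 2.13×10^5 eV

E_1 = h²/(8m_pL²) = 4.268×10^-15 J.
|ΔE| = |3² − 1²|·E_1 = 8·4.268×10^-15 J = 3.414×10^-14 J = 2.13×10^5 eV.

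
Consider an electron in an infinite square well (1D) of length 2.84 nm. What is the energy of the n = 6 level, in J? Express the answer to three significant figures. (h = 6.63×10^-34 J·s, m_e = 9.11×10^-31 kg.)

E_6 = 2.69×10^-19 J

For an infinite well E_n = n²h²/(8m_eL²), so E_1 = h²/(8m_eL²) = (6.63×10^-34)²/(8·9.11×10^-31·(2.84×10^-9 m)²) = 7.478×10^-21 J.
Then E_6 = 6²·E_1 = 36·7.478×10^-21 J = 2.69×10^-19 J.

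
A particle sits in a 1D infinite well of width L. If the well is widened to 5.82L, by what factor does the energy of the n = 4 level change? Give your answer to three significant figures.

E_n ∝ 1/L², so the energy scales by 1/5.82² = 0.0295.

0.0295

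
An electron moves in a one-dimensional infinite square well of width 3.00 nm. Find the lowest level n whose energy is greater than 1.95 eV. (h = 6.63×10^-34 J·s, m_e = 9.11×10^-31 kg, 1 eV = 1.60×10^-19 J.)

E_1 = h²/(8m_eL²) = 6.702×10^-21 J = 0.04189 eV.
Need n² > 1.95/0.04189 = 46.55, i.e. n > 6.823.
The smallest integer satisfying this is n = 7.

n = 7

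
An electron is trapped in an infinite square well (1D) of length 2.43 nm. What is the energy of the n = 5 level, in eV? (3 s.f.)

For an infinite well E_n = n²h²/(8m_eL²), so E_1 = h²/(8m_eL²) = (6.626×10^-34)²/(8·9.109×10^-31·(2.43×10^-9 m)²) = 1.020×10^-20 J.
Then E_5 = 5²·E_1 = 25·1.020×10^-20 J = 2.550×10^-19 J.
Converting, E_5 = 2.550×10^-19 J / (1.602×10^-19 J/eV) = 1.59 eV.

E_5 = 1.59 eV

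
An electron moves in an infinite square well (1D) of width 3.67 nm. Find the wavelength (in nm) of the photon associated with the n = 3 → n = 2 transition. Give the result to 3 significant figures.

E_1 = h²/(8m_eL²) = 4.473×10^-21 J, so ΔE = (3² − 2²)E_1 = 2.237×10^-20 J.
λ = hc/ΔE = (6.626×10^-34·2.998×10^8)/2.237×10^-20 = 8.88×10^-6 m = 8.88×10^3 nm.

λ = 8.88×10^3 nm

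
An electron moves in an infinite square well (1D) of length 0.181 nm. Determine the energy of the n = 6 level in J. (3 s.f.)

E_6 = 6.62×10^-17 J

For an infinite well E_n = n²h²/(8m_eL²), so E_1 = h²/(8m_eL²) = (6.626×10^-34)²/(8·9.109×10^-31·(1.81×10^-10 m)²) = 1.839×10^-18 J.
Then E_6 = 6²·E_1 = 36·1.839×10^-18 J = 6.62×10^-17 J.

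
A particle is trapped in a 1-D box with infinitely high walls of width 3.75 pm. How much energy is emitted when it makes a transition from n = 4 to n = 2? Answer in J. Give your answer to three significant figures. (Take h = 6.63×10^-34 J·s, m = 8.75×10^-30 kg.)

E_1 = h²/(8mL²) = 4.465×10^-16 J.
|ΔE| = |4² − 2²|·E_1 = 12·4.465×10^-16 J = 5.36×10^-15 J.

|ΔE| = 5.36×10^-15 J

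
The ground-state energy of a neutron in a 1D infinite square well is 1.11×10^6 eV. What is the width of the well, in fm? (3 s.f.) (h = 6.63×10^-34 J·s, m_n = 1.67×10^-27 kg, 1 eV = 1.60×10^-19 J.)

L = 13.6 fm

From E_n = n²h²/(8m_nL²), L = n·h/√(8m_nE_n).
E_1 = 1.11×10^6 eV = 1.776×10^-13 J, so L = 1·6.63×10^-34/√(8·1.67×10^-27·1.776×10^-13) = 1.36×10^-14 m = 13.6 fm.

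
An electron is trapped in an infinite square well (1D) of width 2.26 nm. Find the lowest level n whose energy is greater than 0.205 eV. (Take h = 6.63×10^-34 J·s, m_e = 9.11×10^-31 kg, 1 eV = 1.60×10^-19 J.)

n = 2

E_1 = h²/(8m_eL²) = 1.181×10^-20 J = 0.07381 eV.
Need n² > 0.205/0.07381 = 2.777, i.e. n > 1.666.
The smallest integer satisfying this is n = 2.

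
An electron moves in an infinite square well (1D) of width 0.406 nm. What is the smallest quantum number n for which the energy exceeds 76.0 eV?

E_1 = h²/(8m_eL²) = 3.655×10^-19 J = 2.282 eV.
Need n² > 76.0/2.282 = 33.30, i.e. n > 5.771.
The smallest integer satisfying this is n = 6.

n = 6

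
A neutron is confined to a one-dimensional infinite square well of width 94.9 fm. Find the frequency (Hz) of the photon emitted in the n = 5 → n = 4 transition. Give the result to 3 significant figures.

E_1 = h²/(8m_nL²) = 3.638×10^-15 J and ΔE = (5² − 4²)E_1 = 3.274×10^-14 J.
f = ΔE/h = 3.274×10^-14/6.626×10^-34 = 4.94×10^19 Hz.

f = 4.94×10^19 Hz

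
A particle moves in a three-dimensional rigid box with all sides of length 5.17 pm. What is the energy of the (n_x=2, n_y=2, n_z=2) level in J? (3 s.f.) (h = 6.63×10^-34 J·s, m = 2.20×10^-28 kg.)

E = 1.12×10^-16 J

For a 3D rectangular well E = (h²/8m)·Σ n_i²/L_i² = (6.63×10^-34)²/(8·2.20×10^-28) · [2²/(5.17 pm)² + 2²/(5.17 pm)² + 2²/(5.17 pm)²].
Evaluating gives E = 1.12×10^-16 J.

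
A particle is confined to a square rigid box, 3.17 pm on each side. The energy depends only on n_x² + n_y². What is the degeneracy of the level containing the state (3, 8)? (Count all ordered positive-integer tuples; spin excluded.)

The level has n_x² + n_y² = 73. The ordered positive-integer solutions are (3, 8), (8, 3).
That gives 2 states.

degeneracy = 2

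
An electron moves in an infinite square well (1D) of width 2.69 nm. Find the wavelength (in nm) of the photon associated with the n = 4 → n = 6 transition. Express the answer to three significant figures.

λ = 1.19×10^3 nm

E_1 = h²/(8m_eL²) = 8.326×10^-21 J, so ΔE = (6² − 4²)E_1 = 1.665×10^-19 J.
λ = hc/ΔE = (6.626×10^-34·2.998×10^8)/1.665×10^-19 = 1.19×10^-6 m = 1.19×10^3 nm.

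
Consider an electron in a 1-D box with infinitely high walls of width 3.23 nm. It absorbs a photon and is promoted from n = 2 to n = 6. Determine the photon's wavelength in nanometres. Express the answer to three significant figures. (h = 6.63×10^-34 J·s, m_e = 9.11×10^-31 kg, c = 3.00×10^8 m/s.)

E_1 = h²/(8m_eL²) = 5.781×10^-21 J, so ΔE = (6² − 2²)E_1 = 1.850×10^-19 J.
λ = hc/ΔE = (6.63×10^-34·3.00×10^8)/1.850×10^-19 = 1.08×10^-6 m = 1.08×10^3 nm.

λ = 1.08×10^3 nm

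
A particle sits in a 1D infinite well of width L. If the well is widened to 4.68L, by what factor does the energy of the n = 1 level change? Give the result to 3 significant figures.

0.0457

E_n ∝ 1/L², so the energy scales by 1/4.68² = 0.0457.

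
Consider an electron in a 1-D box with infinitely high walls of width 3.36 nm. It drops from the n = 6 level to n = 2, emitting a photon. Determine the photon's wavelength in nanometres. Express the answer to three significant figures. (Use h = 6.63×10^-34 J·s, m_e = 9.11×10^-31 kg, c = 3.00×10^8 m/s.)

λ = 1.16×10^3 nm

E_1 = h²/(8m_eL²) = 5.342×10^-21 J, so ΔE = (6² − 2²)E_1 = 1.709×10^-19 J.
λ = hc/ΔE = (6.63×10^-34·3.00×10^8)/1.709×10^-19 = 1.16×10^-6 m = 1.16×10^3 nm.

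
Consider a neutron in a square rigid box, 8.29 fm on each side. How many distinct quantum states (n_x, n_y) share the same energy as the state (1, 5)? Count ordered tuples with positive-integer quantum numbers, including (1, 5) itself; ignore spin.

degeneracy = 2

The level has n_x² + n_y² = 26. The ordered positive-integer solutions are (1, 5), (5, 1).
That gives 2 states.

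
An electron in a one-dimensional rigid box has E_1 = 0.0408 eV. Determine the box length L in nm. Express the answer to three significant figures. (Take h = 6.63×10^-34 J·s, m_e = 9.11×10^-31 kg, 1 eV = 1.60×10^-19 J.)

L = 3.04 nm

From E_n = n²h²/(8m_eL²), L = n·h/√(8m_eE_n).
E_1 = 0.0408 eV = 6.528×10^-21 J, so L = 1·6.63×10^-34/√(8·9.11×10^-31·6.528×10^-21) = 3.04×10^-9 m = 3.04 nm.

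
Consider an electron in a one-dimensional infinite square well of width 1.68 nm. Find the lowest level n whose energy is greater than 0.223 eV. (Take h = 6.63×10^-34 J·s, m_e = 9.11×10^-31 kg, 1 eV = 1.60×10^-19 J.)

n = 2

E_1 = h²/(8m_eL²) = 2.137×10^-20 J = 0.1336 eV.
Need n² > 0.223/0.1336 = 1.669, i.e. n > 1.292.
The smallest integer satisfying this is n = 2.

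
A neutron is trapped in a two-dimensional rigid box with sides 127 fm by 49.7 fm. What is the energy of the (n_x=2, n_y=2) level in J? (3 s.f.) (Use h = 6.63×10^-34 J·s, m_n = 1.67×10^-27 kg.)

For a 2D rectangular well E = (h²/8m_n)·Σ n_i²/L_i² = (6.63×10^-34)²/(8·1.67×10^-27) · [2²/(127 fm)² + 2²/(49.7 fm)²].
Evaluating gives E = 6.14×10^-14 J.

E = 6.14×10^-14 J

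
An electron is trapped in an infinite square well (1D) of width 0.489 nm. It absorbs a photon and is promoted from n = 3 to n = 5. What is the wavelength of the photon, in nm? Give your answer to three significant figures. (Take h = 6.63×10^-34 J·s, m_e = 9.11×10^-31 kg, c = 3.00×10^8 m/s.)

E_1 = h²/(8m_eL²) = 2.522×10^-19 J, so ΔE = (5² − 3²)E_1 = 4.035×10^-18 J.
λ = hc/ΔE = (6.63×10^-34·3.00×10^8)/4.035×10^-18 = 4.93×10^-8 m = 49.3 nm.

λ = 49.3 nm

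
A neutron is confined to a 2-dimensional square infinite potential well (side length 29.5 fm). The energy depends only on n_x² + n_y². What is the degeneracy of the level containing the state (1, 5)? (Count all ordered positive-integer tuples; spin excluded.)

The level has n_x² + n_y² = 26. The ordered positive-integer solutions are (1, 5), (5, 1).
That gives 2 states.

degeneracy = 2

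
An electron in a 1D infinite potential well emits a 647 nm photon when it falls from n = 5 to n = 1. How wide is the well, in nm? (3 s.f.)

L = 2.17 nm

The photon carries ΔE = hc/λ = 6.626×10^-34·2.998×10^8/6.47×10^-7 m = 3.070×10^-19 J.
Since ΔE = (5² − 1²)E_1, E_1 = 1.279×10^-20 J, and L = h/√(8m_eE_1) = 2.17×10^-9 m = 2.17 nm.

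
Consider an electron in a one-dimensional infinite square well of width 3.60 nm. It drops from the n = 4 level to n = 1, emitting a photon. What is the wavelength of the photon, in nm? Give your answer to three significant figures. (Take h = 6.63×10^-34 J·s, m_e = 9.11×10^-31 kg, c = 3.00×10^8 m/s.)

λ = 2.85×10^3 nm

E_1 = h²/(8m_eL²) = 4.654×10^-21 J, so ΔE = (4² − 1²)E_1 = 6.981×10^-20 J.
λ = hc/ΔE = (6.63×10^-34·3.00×10^8)/6.981×10^-20 = 2.85×10^-6 m = 2.85×10^3 nm.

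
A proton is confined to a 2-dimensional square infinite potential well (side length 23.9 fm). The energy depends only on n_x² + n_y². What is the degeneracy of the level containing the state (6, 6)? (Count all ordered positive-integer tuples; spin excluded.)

The level has n_x² + n_y² = 72. The ordered positive-integer solutions are (6, 6).
That gives 1 state.

degeneracy = 1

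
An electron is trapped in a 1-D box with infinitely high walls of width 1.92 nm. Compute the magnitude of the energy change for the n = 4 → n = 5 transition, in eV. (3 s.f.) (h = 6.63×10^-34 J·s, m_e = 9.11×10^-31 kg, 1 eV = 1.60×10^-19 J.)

|ΔE| = 0.920 eV

E_1 = h²/(8m_eL²) = 1.636×10^-20 J.
|ΔE| = |4² − 5²|·E_1 = 9·1.636×10^-20 J = 1.472×10^-19 J = 0.920 eV.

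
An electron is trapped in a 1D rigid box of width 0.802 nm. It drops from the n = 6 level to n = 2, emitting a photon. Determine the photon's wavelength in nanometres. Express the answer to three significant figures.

λ = 66.3 nm

E_1 = h²/(8m_eL²) = 9.367×10^-20 J, so ΔE = (6² − 2²)E_1 = 2.997×10^-18 J.
λ = hc/ΔE = (6.626×10^-34·2.998×10^8)/2.997×10^-18 = 6.63×10^-8 m = 66.3 nm.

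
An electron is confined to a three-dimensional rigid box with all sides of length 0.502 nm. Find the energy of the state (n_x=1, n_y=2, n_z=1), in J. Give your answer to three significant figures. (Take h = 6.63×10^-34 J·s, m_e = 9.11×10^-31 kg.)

E = 1.44×10^-18 J

For a 3D rectangular well E = (h²/8m_e)·Σ n_i²/L_i² = (6.63×10^-34)²/(8·9.11×10^-31) · [1²/(0.502 nm)² + 2²/(0.502 nm)² + 1²/(0.502 nm)²].
Evaluating gives E = 1.44×10^-18 J.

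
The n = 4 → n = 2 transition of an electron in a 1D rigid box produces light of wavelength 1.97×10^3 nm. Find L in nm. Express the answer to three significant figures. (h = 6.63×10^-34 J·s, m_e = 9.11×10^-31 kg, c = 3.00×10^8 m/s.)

L = 2.68 nm

The photon carries ΔE = hc/λ = 6.63×10^-34·3.00×10^8/1.97×10^-6 m = 1.010×10^-19 J.
Since ΔE = (4² − 2²)E_1, E_1 = 8.417×10^-21 J, and L = h/√(8m_eE_1) = 2.68×10^-9 m = 2.68 nm.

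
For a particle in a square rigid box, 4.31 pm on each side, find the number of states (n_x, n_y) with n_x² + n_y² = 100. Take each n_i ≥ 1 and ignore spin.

The level has n_x² + n_y² = 100. The ordered positive-integer solutions are (6, 8), (8, 6).
That gives 2 states.

degeneracy = 2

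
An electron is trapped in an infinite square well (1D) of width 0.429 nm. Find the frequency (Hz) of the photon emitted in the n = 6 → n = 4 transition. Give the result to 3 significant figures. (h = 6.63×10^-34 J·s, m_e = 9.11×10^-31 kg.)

f = 9.89×10^15 Hz

E_1 = h²/(8m_eL²) = 3.277×10^-19 J and ΔE = (6² − 4²)E_1 = 6.554×10^-18 J.
f = ΔE/h = 6.554×10^-18/6.63×10^-34 = 9.89×10^15 Hz.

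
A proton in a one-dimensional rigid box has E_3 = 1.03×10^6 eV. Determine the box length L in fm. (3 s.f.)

From E_n = n²h²/(8m_pL²), L = n·h/√(8m_pE_n).
E_3 = 1.03×10^6 eV = 1.650×10^-13 J, so L = 3·6.626×10^-34/√(8·1.673×10^-27·1.650×10^-13) = 4.23×10^-14 m = 42.3 fm.

L = 42.3 fm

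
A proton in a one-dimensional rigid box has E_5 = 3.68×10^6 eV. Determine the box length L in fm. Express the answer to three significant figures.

From E_n = n²h²/(8m_pL²), L = n·h/√(8m_pE_n).
E_5 = 3.68×10^6 eV = 5.895×10^-13 J, so L = 5·6.626×10^-34/√(8·1.673×10^-27·5.895×10^-13) = 3.73×10^-14 m = 37.3 fm.

L = 37.3 fm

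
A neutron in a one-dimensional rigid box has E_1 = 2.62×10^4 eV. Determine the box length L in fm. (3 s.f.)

From E_n = n²h²/(8m_nL²), L = n·h/√(8m_nE_n).
E_1 = 2.62×10^4 eV = 4.197×10^-15 J, so L = 1·6.626×10^-34/√(8·1.675×10^-27·4.197×10^-15) = 8.84×10^-14 m = 88.4 fm.

L = 88.4 fm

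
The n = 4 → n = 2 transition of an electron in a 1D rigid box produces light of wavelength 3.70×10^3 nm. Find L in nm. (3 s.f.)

L = 3.67 nm

The photon carries ΔE = hc/λ = 6.626×10^-34·2.998×10^8/3.70×10^-6 m = 5.369×10^-20 J.
Since ΔE = (4² − 2²)E_1, E_1 = 4.474×10^-21 J, and L = h/√(8m_eE_1) = 3.67×10^-9 m = 3.67 nm.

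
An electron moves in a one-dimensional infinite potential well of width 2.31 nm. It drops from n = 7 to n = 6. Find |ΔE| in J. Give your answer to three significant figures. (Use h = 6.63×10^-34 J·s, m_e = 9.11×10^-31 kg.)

E_1 = h²/(8m_eL²) = 1.130×10^-20 J.
|ΔE| = |7² − 6²|·E_1 = 13·1.130×10^-20 J = 1.47×10^-19 J.

|ΔE| = 1.47×10^-19 J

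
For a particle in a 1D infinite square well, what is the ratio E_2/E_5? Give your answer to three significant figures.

0.160

E_n ∝ n², so E_2/E_5 = 2²/5² = 4/25 = 0.160.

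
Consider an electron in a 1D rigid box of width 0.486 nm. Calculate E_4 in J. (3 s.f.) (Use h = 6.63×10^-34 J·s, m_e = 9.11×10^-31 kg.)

E_4 = 4.09×10^-18 J

For an infinite well E_n = n²h²/(8m_eL²), so E_1 = h²/(8m_eL²) = (6.63×10^-34)²/(8·9.11×10^-31·(4.86×10^-10 m)²) = 2.554×10^-19 J.
Then E_4 = 4²·E_1 = 16·2.554×10^-19 J = 4.09×10^-18 J.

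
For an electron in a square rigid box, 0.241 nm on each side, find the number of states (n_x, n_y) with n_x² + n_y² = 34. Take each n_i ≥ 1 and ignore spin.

degeneracy = 2

The level has n_x² + n_y² = 34. The ordered positive-integer solutions are (3, 5), (5, 3).
That gives 2 states.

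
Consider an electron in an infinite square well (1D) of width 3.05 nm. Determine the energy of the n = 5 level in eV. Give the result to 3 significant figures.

E_5 = 1.01 eV

For an infinite well E_n = n²h²/(8m_eL²), so E_1 = h²/(8m_eL²) = (6.626×10^-34)²/(8·9.109×10^-31·(3.05×10^-9 m)²) = 6.477×10^-21 J.
Then E_5 = 5²·E_1 = 25·6.477×10^-21 J = 1.619×10^-19 J.
Converting, E_5 = 1.619×10^-19 J / (1.602×10^-19 J/eV) = 1.01 eV.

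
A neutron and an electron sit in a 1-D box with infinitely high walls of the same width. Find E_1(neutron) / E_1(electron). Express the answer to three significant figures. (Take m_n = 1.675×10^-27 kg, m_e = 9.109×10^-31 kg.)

5.44×10^-4

E_n ∝ 1/m at fixed n and L, so the ratio is m_e/m_n = 9.109×10^-31/1.675×10^-27 = 5.44×10^-4.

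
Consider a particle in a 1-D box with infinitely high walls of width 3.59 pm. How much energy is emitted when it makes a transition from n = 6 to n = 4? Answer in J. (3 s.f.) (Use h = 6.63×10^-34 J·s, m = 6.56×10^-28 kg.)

E_1 = h²/(8mL²) = 6.499×10^-18 J.
|ΔE| = |6² − 4²|·E_1 = 20·6.499×10^-18 J = 1.30×10^-16 J.

|ΔE| = 1.30×10^-16 J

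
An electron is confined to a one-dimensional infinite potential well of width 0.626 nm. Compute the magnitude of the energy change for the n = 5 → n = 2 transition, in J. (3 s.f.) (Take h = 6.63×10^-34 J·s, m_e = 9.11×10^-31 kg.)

E_1 = h²/(8m_eL²) = 1.539×10^-19 J.
|ΔE| = |5² − 2²|·E_1 = 21·1.539×10^-19 J = 3.23×10^-18 J.

|ΔE| = 3.23×10^-18 J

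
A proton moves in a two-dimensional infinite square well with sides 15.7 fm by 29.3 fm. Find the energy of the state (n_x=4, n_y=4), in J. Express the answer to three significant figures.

For a 2D rectangular well E = (h²/8m_p)·Σ n_i²/L_i² = (6.626×10^-34)²/(8·1.673×10^-27) · [4²/(15.7 fm)² + 4²/(29.3 fm)²].
Evaluating gives E = 2.74×10^-12 J.

E = 2.74×10^-12 J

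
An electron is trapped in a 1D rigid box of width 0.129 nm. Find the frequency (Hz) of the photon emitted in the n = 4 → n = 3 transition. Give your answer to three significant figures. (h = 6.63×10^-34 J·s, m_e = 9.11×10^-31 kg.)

E_1 = h²/(8m_eL²) = 3.624×10^-18 J and ΔE = (4² − 3²)E_1 = 2.537×10^-17 J.
f = ΔE/h = 2.537×10^-17/6.63×10^-34 = 3.83×10^16 Hz.

f = 3.83×10^16 Hz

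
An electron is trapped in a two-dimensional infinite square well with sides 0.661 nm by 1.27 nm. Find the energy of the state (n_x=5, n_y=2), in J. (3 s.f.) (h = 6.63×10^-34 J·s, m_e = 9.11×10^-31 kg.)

For a 2D rectangular well E = (h²/8m_e)·Σ n_i²/L_i² = (6.63×10^-34)²/(8·9.11×10^-31) · [5²/(0.661 nm)² + 2²/(1.27 nm)²].
Evaluating gives E = 3.60×10^-18 J.

E = 3.60×10^-18 J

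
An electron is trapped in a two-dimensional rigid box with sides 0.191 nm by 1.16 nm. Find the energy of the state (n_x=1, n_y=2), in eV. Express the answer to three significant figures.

For a 2D rectangular well E = (h²/8m_e)·Σ n_i²/L_i² = (6.626×10^-34)²/(8·9.109×10^-31) · [1²/(0.191 nm)² + 2²/(1.16 nm)²].
Evaluating gives E = 1.831×10^-18 J = 11.4 eV.

E = 11.4 eV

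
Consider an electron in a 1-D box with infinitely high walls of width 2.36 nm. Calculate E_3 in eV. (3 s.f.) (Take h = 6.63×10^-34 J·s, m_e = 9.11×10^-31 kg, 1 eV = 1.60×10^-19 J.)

E_3 = 0.609 eV

For an infinite well E_n = n²h²/(8m_eL²), so E_1 = h²/(8m_eL²) = (6.63×10^-34)²/(8·9.11×10^-31·(2.36×10^-9 m)²) = 1.083×10^-20 J.
Then E_3 = 3²·E_1 = 9·1.083×10^-20 J = 9.747×10^-20 J.
Converting, E_3 = 9.747×10^-20 J / (1.60×10^-19 J/eV) = 0.609 eV.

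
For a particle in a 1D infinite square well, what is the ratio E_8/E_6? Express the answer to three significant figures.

1.78

E_n ∝ n², so E_8/E_6 = 8²/6² = 64/36 = 1.78.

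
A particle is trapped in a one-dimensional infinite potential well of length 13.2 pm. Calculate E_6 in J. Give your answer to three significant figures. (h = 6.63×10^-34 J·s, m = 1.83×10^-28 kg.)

E_6 = 6.20×10^-17 J

For an infinite well E_n = n²h²/(8mL²), so E_1 = h²/(8mL²) = (6.63×10^-34)²/(8·1.83×10^-28·(1.32×10^-11 m)²) = 1.723×10^-18 J.
Then E_6 = 6²·E_1 = 36·1.723×10^-18 J = 6.20×10^-17 J.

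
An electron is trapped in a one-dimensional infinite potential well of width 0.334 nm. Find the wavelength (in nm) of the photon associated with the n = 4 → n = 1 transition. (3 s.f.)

E_1 = h²/(8m_eL²) = 5.401×10^-19 J, so ΔE = (4² − 1²)E_1 = 8.101×10^-18 J.
λ = hc/ΔE = (6.626×10^-34·2.998×10^8)/8.101×10^-18 = 2.45×10^-8 m = 24.5 nm.

λ = 24.5 nm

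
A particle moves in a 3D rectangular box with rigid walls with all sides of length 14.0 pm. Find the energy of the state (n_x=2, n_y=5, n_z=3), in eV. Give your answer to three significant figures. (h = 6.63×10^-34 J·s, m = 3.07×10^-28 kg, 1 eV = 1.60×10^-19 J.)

E = 217 eV

For a 3D rectangular well E = (h²/8m)·Σ n_i²/L_i² = (6.63×10^-34)²/(8·3.07×10^-28) · [2²/(14.0 pm)² + 5²/(14.0 pm)² + 3²/(14.0 pm)²].
Evaluating gives E = 3.470×10^-17 J = 217 eV.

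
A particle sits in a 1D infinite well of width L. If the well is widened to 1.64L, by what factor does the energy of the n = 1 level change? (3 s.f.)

E_n ∝ 1/L², so the energy scales by 1/1.64² = 0.372.

0.372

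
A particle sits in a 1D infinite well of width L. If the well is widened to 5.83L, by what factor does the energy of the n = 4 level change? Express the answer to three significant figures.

0.0294

E_n ∝ 1/L², so the energy scales by 1/5.83² = 0.0294.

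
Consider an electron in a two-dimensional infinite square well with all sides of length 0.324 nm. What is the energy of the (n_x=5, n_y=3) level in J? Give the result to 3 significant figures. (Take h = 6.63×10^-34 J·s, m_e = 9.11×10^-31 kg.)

E = 1.95×10^-17 J

For a 2D rectangular well E = (h²/8m_e)·Σ n_i²/L_i² = (6.63×10^-34)²/(8·9.11×10^-31) · [5²/(0.324 nm)² + 3²/(0.324 nm)²].
Evaluating gives E = 1.95×10^-17 J.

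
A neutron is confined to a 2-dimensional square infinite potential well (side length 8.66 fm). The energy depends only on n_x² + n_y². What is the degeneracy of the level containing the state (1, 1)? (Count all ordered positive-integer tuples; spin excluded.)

degeneracy = 1

The level has n_x² + n_y² = 2. The ordered positive-integer solutions are (1, 1).
That gives 1 state.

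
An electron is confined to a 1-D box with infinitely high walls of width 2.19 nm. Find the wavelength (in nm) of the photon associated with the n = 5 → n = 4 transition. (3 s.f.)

E_1 = h²/(8m_eL²) = 1.256×10^-20 J, so ΔE = (5² − 4²)E_1 = 1.130×10^-19 J.
λ = hc/ΔE = (6.626×10^-34·2.998×10^8)/1.130×10^-19 = 1.76×10^-6 m = 1.76×10^3 nm.

λ = 1.76×10^3 nm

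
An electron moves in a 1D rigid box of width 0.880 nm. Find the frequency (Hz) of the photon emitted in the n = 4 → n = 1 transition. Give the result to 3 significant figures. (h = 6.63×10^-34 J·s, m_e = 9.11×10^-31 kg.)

f = 1.76×10^15 Hz

E_1 = h²/(8m_eL²) = 7.788×10^-20 J and ΔE = (4² − 1²)E_1 = 1.168×10^-18 J.
f = ΔE/h = 1.168×10^-18/6.63×10^-34 = 1.76×10^15 Hz.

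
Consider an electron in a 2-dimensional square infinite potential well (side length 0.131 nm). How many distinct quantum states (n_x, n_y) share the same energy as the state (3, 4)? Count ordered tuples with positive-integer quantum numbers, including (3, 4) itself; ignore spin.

degeneracy = 2

The level has n_x² + n_y² = 25. The ordered positive-integer solutions are (3, 4), (4, 3).
That gives 2 states.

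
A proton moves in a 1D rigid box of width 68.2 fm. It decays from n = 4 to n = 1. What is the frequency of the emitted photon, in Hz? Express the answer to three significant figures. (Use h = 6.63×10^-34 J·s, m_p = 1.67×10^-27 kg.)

E_1 = h²/(8m_pL²) = 7.074×10^-15 J and ΔE = (4² − 1²)E_1 = 1.061×10^-13 J.
f = ΔE/h = 1.061×10^-13/6.63×10^-34 = 1.60×10^20 Hz.

f = 1.60×10^20 Hz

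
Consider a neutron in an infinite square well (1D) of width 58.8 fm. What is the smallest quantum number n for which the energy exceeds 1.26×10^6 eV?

n = 5

E_1 = h²/(8m_nL²) = 9.476×10^-15 J = 5.915×10^4 eV.
Need n² > 1.26×10^6/5.915×10^4 = 21.30, i.e. n > 4.615.
The smallest integer satisfying this is n = 5.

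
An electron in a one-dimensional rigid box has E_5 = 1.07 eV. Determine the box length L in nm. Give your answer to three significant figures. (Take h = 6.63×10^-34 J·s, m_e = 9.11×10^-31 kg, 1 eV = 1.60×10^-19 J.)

L = 2.97 nm

From E_n = n²h²/(8m_eL²), L = n·h/√(8m_eE_n).
E_5 = 1.07 eV = 1.712×10^-19 J, so L = 5·6.63×10^-34/√(8·9.11×10^-31·1.712×10^-19) = 2.97×10^-9 m = 2.97 nm.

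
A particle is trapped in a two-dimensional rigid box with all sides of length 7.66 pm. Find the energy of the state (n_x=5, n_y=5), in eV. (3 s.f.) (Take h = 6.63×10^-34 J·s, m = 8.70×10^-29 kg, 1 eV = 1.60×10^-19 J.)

E = 3.36×10^3 eV

For a 2D rectangular well E = (h²/8m)·Σ n_i²/L_i² = (6.63×10^-34)²/(8·8.70×10^-29) · [5²/(7.66 pm)² + 5²/(7.66 pm)²].
Evaluating gives E = 5.382×10^-16 J = 3.36×10^3 eV.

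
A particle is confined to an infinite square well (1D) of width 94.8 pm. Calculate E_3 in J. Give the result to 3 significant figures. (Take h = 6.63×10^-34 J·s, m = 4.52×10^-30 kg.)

For an infinite well E_n = n²h²/(8mL²), so E_1 = h²/(8mL²) = (6.63×10^-34)²/(8·4.52×10^-30·(9.48×10^-11 m)²) = 1.353×10^-18 J.
Then E_3 = 3²·E_1 = 9·1.353×10^-18 J = 1.22×10^-17 J.

E_3 = 1.22×10^-17 J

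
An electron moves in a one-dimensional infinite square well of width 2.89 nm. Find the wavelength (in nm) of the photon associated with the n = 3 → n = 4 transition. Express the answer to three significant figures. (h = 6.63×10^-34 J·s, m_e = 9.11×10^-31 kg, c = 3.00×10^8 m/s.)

E_1 = h²/(8m_eL²) = 7.221×10^-21 J, so ΔE = (4² − 3²)E_1 = 5.055×10^-20 J.
λ = hc/ΔE = (6.63×10^-34·3.00×10^8)/5.055×10^-20 = 3.93×10^-6 m = 3.93×10^3 nm.

λ = 3.93×10^3 nm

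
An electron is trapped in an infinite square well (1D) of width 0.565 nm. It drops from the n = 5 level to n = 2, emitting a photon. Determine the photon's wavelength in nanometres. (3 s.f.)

E_1 = h²/(8m_eL²) = 1.887×10^-19 J, so ΔE = (5² − 2²)E_1 = 3.963×10^-18 J.
λ = hc/ΔE = (6.626×10^-34·2.998×10^8)/3.963×10^-18 = 5.01×10^-8 m = 50.1 nm.

λ = 50.1 nm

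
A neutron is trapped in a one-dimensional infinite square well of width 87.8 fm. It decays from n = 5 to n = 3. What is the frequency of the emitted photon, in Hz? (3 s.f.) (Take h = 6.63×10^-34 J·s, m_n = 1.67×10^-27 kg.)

E_1 = h²/(8m_nL²) = 4.268×10^-15 J and ΔE = (5² − 3²)E_1 = 6.829×10^-14 J.
f = ΔE/h = 6.829×10^-14/6.63×10^-34 = 1.03×10^20 Hz.

f = 1.03×10^20 Hz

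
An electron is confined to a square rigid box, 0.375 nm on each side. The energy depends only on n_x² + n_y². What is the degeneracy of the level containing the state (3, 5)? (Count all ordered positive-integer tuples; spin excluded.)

The level has n_x² + n_y² = 34. The ordered positive-integer solutions are (3, 5), (5, 3).
That gives 2 states.

degeneracy = 2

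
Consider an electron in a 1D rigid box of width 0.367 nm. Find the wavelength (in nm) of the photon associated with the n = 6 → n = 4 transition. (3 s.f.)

λ = 22.2 nm

E_1 = h²/(8m_eL²) = 4.473×10^-19 J, so ΔE = (6² − 4²)E_1 = 8.946×10^-18 J.
λ = hc/ΔE = (6.626×10^-34·2.998×10^8)/8.946×10^-18 = 2.22×10^-8 m = 22.2 nm.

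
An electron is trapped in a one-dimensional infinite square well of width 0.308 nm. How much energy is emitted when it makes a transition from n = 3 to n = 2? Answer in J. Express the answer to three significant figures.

|ΔE| = 3.18×10^-18 J

E_1 = h²/(8m_eL²) = 6.351×10^-19 J.
|ΔE| = |3² − 2²|·E_1 = 5·6.351×10^-19 J = 3.18×10^-18 J.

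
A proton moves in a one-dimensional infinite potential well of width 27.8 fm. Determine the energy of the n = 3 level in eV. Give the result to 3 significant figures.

E_3 = 2.38×10^6 eV

For an infinite well E_n = n²h²/(8m_pL²), so E_1 = h²/(8m_pL²) = (6.626×10^-34)²/(8·1.673×10^-27·(2.78×10^-14 m)²) = 4.245×10^-14 J.
Then E_3 = 3²·E_1 = 9·4.245×10^-14 J = 3.820×10^-13 J.
Converting, E_3 = 3.820×10^-13 J / (1.602×10^-19 J/eV) = 2.38×10^6 eV.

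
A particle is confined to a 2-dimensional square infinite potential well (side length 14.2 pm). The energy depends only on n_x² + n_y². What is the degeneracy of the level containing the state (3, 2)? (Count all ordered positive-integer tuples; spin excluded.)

degeneracy = 2

The level has n_x² + n_y² = 13. The ordered positive-integer solutions are (2, 3), (3, 2).
That gives 2 states.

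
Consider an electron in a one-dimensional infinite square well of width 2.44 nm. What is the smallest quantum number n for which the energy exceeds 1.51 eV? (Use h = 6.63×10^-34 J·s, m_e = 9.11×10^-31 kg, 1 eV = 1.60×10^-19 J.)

n = 5

E_1 = h²/(8m_eL²) = 1.013×10^-20 J = 0.06331 eV.
Need n² > 1.51/0.06331 = 23.85, i.e. n > 4.884.
The smallest integer satisfying this is n = 5.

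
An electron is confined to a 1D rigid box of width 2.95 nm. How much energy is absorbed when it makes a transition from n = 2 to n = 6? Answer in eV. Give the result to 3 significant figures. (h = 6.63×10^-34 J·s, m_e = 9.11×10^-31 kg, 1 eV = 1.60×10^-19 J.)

|ΔE| = 1.39 eV

E_1 = h²/(8m_eL²) = 6.931×10^-21 J.
|ΔE| = |2² − 6²|·E_1 = 32·6.931×10^-21 J = 2.218×10^-19 J = 1.39 eV.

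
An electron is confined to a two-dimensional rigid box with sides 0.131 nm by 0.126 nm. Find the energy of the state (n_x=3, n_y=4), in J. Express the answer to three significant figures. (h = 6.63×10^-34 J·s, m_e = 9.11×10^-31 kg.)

For a 2D rectangular well E = (h²/8m_e)·Σ n_i²/L_i² = (6.63×10^-34)²/(8·9.11×10^-31) · [3²/(0.131 nm)² + 4²/(0.126 nm)²].
Evaluating gives E = 9.24×10^-17 J.

E = 9.24×10^-17 J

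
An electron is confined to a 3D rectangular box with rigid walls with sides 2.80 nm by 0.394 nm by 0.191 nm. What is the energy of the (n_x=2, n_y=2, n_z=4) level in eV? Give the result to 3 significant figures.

For a 3D rectangular well E = (h²/8m_e)·Σ n_i²/L_i² = (6.626×10^-34)²/(8·9.109×10^-31) · [2²/(2.80 nm)² + 2²/(0.394 nm)² + 4²/(0.191 nm)²].
Evaluating gives E = 2.801×10^-17 J = 175 eV.

E = 175 eV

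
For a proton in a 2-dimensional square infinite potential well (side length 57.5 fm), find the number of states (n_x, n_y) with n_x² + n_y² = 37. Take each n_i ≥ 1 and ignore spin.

The level has n_x² + n_y² = 37. The ordered positive-integer solutions are (1, 6), (6, 1).
That gives 2 states.

degeneracy = 2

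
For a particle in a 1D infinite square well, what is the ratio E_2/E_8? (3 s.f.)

E_n ∝ n², so E_2/E_8 = 2²/8² = 4/64 = 0.0625.

0.0625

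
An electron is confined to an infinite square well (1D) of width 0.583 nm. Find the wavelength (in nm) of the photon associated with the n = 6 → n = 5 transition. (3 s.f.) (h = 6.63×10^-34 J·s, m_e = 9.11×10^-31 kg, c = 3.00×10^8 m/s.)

λ = 102 nm

E_1 = h²/(8m_eL²) = 1.775×10^-19 J, so ΔE = (6² − 5²)E_1 = 1.952×10^-18 J.
λ = hc/ΔE = (6.63×10^-34·3.00×10^8)/1.952×10^-18 = 1.02×10^-7 m = 102 nm.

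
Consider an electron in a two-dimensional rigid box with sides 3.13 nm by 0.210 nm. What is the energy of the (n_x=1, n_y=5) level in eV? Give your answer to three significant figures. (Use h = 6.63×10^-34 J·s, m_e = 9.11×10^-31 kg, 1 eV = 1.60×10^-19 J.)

For a 2D rectangular well E = (h²/8m_e)·Σ n_i²/L_i² = (6.63×10^-34)²/(8·9.11×10^-31) · [1²/(3.13 nm)² + 5²/(0.210 nm)²].
Evaluating gives E = 3.420×10^-17 J = 214 eV.

E = 214 eV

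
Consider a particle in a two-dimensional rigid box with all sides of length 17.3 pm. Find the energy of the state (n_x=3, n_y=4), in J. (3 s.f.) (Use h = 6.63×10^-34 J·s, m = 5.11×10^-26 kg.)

E = 8.98×10^-20 J

For a 2D rectangular well E = (h²/8m)·Σ n_i²/L_i² = (6.63×10^-34)²/(8·5.11×10^-26) · [3²/(17.3 pm)² + 4²/(17.3 pm)²].
Evaluating gives E = 8.98×10^-20 J.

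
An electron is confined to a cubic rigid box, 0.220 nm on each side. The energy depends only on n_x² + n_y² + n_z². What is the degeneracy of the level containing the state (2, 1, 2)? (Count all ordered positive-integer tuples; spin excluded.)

degeneracy = 3

The level has n_x² + n_y² + n_z² = 9. The ordered positive-integer solutions are (1, 2, 2), (2, 1, 2), (2, 2, 1).
That gives 3 states.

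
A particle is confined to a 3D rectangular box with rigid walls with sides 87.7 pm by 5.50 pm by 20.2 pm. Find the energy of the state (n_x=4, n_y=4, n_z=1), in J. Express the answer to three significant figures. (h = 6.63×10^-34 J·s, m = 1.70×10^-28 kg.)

For a 3D rectangular well E = (h²/8m)·Σ n_i²/L_i² = (6.63×10^-34)²/(8·1.70×10^-28) · [4²/(87.7 pm)² + 4²/(5.50 pm)² + 1²/(20.2 pm)²].
Evaluating gives E = 1.72×10^-16 J.

E = 1.72×10^-16 J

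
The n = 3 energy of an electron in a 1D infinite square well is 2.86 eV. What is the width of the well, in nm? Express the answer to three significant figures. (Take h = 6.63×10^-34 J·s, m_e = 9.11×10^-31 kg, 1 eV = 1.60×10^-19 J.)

From E_n = n²h²/(8m_eL²), L = n·h/√(8m_eE_n).
E_3 = 2.86 eV = 4.576×10^-19 J, so L = 3·6.63×10^-34/√(8·9.11×10^-31·4.576×10^-19) = 1.09×10^-9 m = 1.09 nm.

L = 1.09 nm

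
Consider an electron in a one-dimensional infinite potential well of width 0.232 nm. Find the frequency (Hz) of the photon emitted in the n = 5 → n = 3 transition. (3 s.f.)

E_1 = h²/(8m_eL²) = 1.119×10^-18 J and ΔE = (5² − 3²)E_1 = 1.790×10^-17 J.
f = ΔE/h = 1.790×10^-17/6.626×10^-34 = 2.70×10^16 Hz.

f = 2.70×10^16 Hz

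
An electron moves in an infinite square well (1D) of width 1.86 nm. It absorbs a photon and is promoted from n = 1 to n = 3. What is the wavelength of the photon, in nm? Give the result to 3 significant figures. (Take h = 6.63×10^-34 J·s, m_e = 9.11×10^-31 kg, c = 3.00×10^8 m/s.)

λ = 1.43×10^3 nm

E_1 = h²/(8m_eL²) = 1.743×10^-20 J, so ΔE = (3² − 1²)E_1 = 1.394×10^-19 J.
λ = hc/ΔE = (6.63×10^-34·3.00×10^8)/1.394×10^-19 = 1.43×10^-6 m = 1.43×10^3 nm.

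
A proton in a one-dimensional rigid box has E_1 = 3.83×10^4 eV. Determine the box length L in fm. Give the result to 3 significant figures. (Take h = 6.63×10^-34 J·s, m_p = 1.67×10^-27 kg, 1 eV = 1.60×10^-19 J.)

L = 73.3 fm

From E_n = n²h²/(8m_pL²), L = n·h/√(8m_pE_n).
E_1 = 3.83×10^4 eV = 6.128×10^-15 J, so L = 1·6.63×10^-34/√(8·1.67×10^-27·6.128×10^-15) = 7.33×10^-14 m = 73.3 fm.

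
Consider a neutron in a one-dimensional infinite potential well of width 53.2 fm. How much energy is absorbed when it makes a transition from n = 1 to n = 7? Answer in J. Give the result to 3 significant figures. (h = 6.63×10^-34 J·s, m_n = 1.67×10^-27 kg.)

|ΔE| = 5.58×10^-13 J

E_1 = h²/(8m_nL²) = 1.163×10^-14 J.
|ΔE| = |1² − 7²|·E_1 = 48·1.163×10^-14 J = 5.58×10^-13 J.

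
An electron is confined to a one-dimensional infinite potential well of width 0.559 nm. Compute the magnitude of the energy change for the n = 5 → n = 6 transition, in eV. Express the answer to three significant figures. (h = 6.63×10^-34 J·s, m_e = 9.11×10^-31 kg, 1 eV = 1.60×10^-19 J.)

|ΔE| = 13.3 eV

E_1 = h²/(8m_eL²) = 1.930×10^-19 J.
|ΔE| = |5² − 6²|·E_1 = 11·1.930×10^-19 J = 2.123×10^-18 J = 13.3 eV.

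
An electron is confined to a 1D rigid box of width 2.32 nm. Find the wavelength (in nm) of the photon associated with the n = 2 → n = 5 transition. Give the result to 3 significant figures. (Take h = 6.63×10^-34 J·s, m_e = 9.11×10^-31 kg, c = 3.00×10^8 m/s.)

λ = 845 nm

E_1 = h²/(8m_eL²) = 1.121×10^-20 J, so ΔE = (5² − 2²)E_1 = 2.354×10^-19 J.
λ = hc/ΔE = (6.63×10^-34·3.00×10^8)/2.354×10^-19 = 8.45×10^-7 m = 845 nm.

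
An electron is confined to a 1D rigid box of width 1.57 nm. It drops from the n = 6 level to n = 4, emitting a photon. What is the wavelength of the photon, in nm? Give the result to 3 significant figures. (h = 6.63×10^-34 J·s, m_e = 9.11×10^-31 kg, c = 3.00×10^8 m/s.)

λ = 406 nm

E_1 = h²/(8m_eL²) = 2.447×10^-20 J, so ΔE = (6² − 4²)E_1 = 4.894×10^-19 J.
λ = hc/ΔE = (6.63×10^-34·3.00×10^8)/4.894×10^-19 = 4.06×10^-7 m = 406 nm.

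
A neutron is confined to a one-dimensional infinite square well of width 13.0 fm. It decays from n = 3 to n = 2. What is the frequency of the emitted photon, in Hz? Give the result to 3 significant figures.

E_1 = h²/(8m_nL²) = 1.939×10^-13 J and ΔE = (3² − 2²)E_1 = 9.695×10^-13 J.
f = ΔE/h = 9.695×10^-13/6.626×10^-34 = 1.46×10^21 Hz.

f = 1.46×10^21 Hz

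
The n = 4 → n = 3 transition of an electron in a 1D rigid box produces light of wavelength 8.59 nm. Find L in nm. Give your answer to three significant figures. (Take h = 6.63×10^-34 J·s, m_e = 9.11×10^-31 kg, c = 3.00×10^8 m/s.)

L = 0.135 nm

The photon carries ΔE = hc/λ = 6.63×10^-34·3.00×10^8/8.59×10^-9 m = 2.315×10^-17 J.
Since ΔE = (4² − 3²)E_1, E_1 = 3.307×10^-18 J, and L = h/√(8m_eE_1) = 1.35×10^-10 m = 0.135 nm.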